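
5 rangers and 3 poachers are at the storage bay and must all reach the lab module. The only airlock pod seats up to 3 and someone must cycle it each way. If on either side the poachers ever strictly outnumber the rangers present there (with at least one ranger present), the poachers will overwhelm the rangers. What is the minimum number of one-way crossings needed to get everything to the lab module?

7

Counting alone: each trip to the lab module takes at most 3 across and each return brings at least 1 back, so after t trips out (and t−1 returns) at most 3t − (t−1) of the 8 are across; that first reaches 8 at t = 4, so at least 7 crossings are needed.
The plan below uses exactly 7 crossings, so it is optimal:
1. 2 poachers → the lab module.  (the storage bay: 5R 1P; the lab module: 0R 2P)
2. 1 poacher ← the storage bay.  (the storage bay: 5R 2P; the lab module: 0R 1P)
3. 2 rangers and 1 poacher → the lab module.  (the storage bay: 3R 1P; the lab module: 2R 2P)
4. 1 poacher ← the storage bay.  (the storage bay: 3R 2P; the lab module: 2R 1P)
5. 1 ranger and 2 poachers → the lab module.  (the storage bay: 2R 0P; the lab module: 3R 3P)
6. 1 poacher ← the storage bay.  (the storage bay: 2R 1P; the lab module: 3R 2P)
7. 2 rangers and 1 poacher → the lab module.  (the storage bay: 0R 0P; the lab module: 5R 3P)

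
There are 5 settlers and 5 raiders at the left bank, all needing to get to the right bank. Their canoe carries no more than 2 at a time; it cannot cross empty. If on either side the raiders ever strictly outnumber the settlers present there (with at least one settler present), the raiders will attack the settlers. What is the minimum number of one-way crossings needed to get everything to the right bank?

impossible

Following every safe sequence of crossings from the start, the most of the 10 that can be at the right bank as the canoe arrives there on crossings 1, 3, 5, 7 is 2, 3, 4, 5 respectively; the best ever achieved is 5 of 10.
From crossing 9 on, no configuration arises that was not already reachable earlier: only 13 distinct safe configurations (who is on which side, and where the canoe is) can ever be reached, none of them has everyone across, and every continuation just revisits them. They are: 0 settlers + 0 raiders across (canoe back at the start); 0 settlers + 1 raider across (canoe there); 0 settlers + 1 raider across (canoe back at the start); 0 settlers + 2 raiders across (canoe there); 0 settlers + 2 raiders across (canoe back at the start); 0 settlers + 3 raiders across (canoe there); 0 settlers + 3 raiders across (canoe back at the start); 0 settlers + 4 raiders across (canoe there); 0 settlers + 4 raiders across (canoe back at the start); 0 settlers + 5 raiders across (canoe there); 1 settler + 1 raider across (canoe there); 1 settler + 1 raider across (canoe back at the start); 2 settlers + 2 raiders across (canoe there). So no valid plan exists.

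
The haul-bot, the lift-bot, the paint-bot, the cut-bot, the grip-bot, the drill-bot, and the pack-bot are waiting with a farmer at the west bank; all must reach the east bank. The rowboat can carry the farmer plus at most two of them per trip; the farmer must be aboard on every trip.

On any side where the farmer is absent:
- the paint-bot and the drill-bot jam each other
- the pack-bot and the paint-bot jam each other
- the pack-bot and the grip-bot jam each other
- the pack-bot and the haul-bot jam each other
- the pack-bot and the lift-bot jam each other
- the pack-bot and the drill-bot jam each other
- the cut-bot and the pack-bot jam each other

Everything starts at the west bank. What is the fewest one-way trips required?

11

Counting alone: the farmer can take at most 2 across per trip to the east bank, so moving all 7 needs at least 4 loaded trips out, with a return between consecutive ones — at least 7 crossings.
The safety rule pushes this higher. Following every safe sequence of crossings, the most of the 7 that can be at the east bank as the rowboat arrives there on crossings 7, 9 is 5, 6 respectively — never all 7.
So no plan with fewer than 11 crossings exists, and this one achieves 11:
1. Farmer goes to the east bank with the pack-bot and the paint-bot.  [the west bank: the cut-bot, the drill-bot, the grip-bot, the haul-bot, the lift-bot | the east bank: the pack-bot, the paint-bot]
2. Farmer goes back to the west bank with the paint-bot.  [the west bank: the cut-bot, the drill-bot, the grip-bot, the haul-bot, the lift-bot, the paint-bot | the east bank: the pack-bot]
3. Farmer goes to the east bank with the haul-bot and the paint-bot.  [the west bank: the cut-bot, the drill-bot, the grip-bot, the lift-bot | the east bank: the haul-bot, the pack-bot, the paint-bot]
4. Farmer goes back to the west bank with the pack-bot.  [the west bank: the cut-bot, the drill-bot, the grip-bot, the lift-bot, the pack-bot | the east bank: the haul-bot, the paint-bot]
5. Farmer goes to the east bank with the lift-bot and the pack-bot.  [the west bank: the cut-bot, the drill-bot, the grip-bot | the east bank: the haul-bot, the lift-bot, the pack-bot, the paint-bot]
6. Farmer goes back to the west bank with the pack-bot.  [the west bank: the cut-bot, the drill-bot, the grip-bot, the pack-bot | the east bank: the haul-bot, the lift-bot, the paint-bot]
7. Farmer goes to the east bank with the cut-bot and the pack-bot.  [the west bank: the drill-bot, the grip-bot | the east bank: the cut-bot, the haul-bot, the lift-bot, the pack-bot, the paint-bot]
8. Farmer goes back to the west bank with the pack-bot.  [the west bank: the drill-bot, the grip-bot, the pack-bot | the east bank: the cut-bot, the haul-bot, the lift-bot, the paint-bot]
9. Farmer goes to the east bank with the drill-bot and the grip-bot.  [the west bank: the pack-bot | the east bank: the cut-bot, the drill-bot, the grip-bot, the haul-bot, the lift-bot, the paint-bot]
10. Farmer goes back to the west bank with the paint-bot.  [the west bank: the pack-bot, the paint-bot | the east bank: the cut-bot, the drill-bot, the grip-bot, the haul-bot, the lift-bot]
11. Farmer goes to the east bank with the pack-bot and the paint-bot.  [the west bank: — | the east bank: the cut-bot, the drill-bot, the grip-bot, the haul-bot, the lift-bot, the pack-bot, the paint-bot]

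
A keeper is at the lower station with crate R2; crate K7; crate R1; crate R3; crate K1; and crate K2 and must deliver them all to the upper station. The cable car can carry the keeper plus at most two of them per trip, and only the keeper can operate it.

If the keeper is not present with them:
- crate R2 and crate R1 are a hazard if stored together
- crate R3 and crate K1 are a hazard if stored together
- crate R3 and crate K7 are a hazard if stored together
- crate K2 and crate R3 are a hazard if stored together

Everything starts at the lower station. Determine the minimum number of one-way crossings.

7

Counting alone: the keeper can take at most 2 across per trip to the upper station, so moving all 6 needs at least 3 loaded trips out, with a return between consecutive ones — at least 5 crossings.
The safety rule pushes this higher. Following every safe sequence of crossings, the most of the 6 that can be at the upper station as the cable car arrives there on crossing 5 is 5 — never all 6.
So no plan with fewer than 7 crossings exists, and this one achieves 7:
1. Keeper goes to the upper station with crate R2 and crate R3.
2. Keeper goes back to the lower station alone.
3. Keeper goes to the upper station with crate K7.
4. Keeper goes back to the lower station with crate R3.
5. Keeper goes to the upper station with crate K1 and crate K2.
6. Keeper goes back to the lower station alone.
7. Keeper goes to the upper station with crate R1 and crate R3.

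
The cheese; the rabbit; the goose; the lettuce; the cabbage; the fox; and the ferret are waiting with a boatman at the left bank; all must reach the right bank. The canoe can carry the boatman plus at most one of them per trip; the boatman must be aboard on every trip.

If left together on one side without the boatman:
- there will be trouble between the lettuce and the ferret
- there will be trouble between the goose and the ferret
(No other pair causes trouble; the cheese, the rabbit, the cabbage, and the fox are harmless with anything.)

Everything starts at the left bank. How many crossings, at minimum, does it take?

15

Counting alone: the boatman can take at most 1 across per trip to the right bank, so moving all 7 needs at least 7 loaded trips out, with a return between consecutive ones — at least 13 crossings.
The safety rule pushes this higher. Following every safe sequence of crossings, the most of the 7 that can be at the right bank as the canoe arrives there on crossing 13 is 6 — never all 7.
So no plan with fewer than 15 crossings exists, and this one achieves 15:
1. Boatman goes to the right bank with the ferret.
2. Boatman goes back to the left bank alone.
3. Boatman goes to the right bank with the cheese.
4. Boatman goes back to the left bank alone.
5. Boatman goes to the right bank with the rabbit.
6. Boatman goes back to the left bank alone.
7. Boatman goes to the right bank with the goose.
8. Boatman goes back to the left bank with the ferret.
9. Boatman goes to the right bank with the lettuce.
10. Boatman goes back to the left bank alone.
11. Boatman goes to the right bank with the cabbage.
12. Boatman goes back to the left bank alone.
13. Boatman goes to the right bank with the fox.
14. Boatman goes back to the left bank alone.
15. Boatman goes to the right bank with the ferret.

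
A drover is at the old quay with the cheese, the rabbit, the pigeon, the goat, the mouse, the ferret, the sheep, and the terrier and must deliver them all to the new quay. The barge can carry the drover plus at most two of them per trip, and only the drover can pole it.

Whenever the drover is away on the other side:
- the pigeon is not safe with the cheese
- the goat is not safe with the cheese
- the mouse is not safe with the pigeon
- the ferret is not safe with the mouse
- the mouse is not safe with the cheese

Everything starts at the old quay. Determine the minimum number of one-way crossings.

13

Counting alone: the drover can take at most 2 across per trip to the new quay, so moving all 8 needs at least 4 loaded trips out, with a return between consecutive ones — at least 7 crossings.
The safety rule pushes this higher. Following every safe sequence of crossings, the most of the 8 that can be at the new quay as the barge arrives there on crossings 7, 9, 11 is 5, 6, 7 respectively — never all 8.
So no plan with fewer than 13 crossings exists, and this one achieves 13:
1. Drover goes to the new quay with the cheese and the mouse.
2. Drover goes back to the old quay with the cheese.
3. Drover goes to the new quay with the cheese and the rabbit.
4. Drover goes back to the old quay with the cheese.
5. Drover goes to the new quay with the cheese and the goat.
6. Drover goes back to the old quay with the cheese.
7. Drover goes to the new quay with the cheese and the sheep.
8. Drover goes back to the old quay with the cheese.
9. Drover goes to the new quay with the cheese and the terrier.
10. Drover goes back to the old quay with the cheese.
11. Drover goes to the new quay with the ferret and the pigeon.
12. Drover goes back to the old quay with the mouse.
13. Drover goes to the new quay with the cheese and the mouse.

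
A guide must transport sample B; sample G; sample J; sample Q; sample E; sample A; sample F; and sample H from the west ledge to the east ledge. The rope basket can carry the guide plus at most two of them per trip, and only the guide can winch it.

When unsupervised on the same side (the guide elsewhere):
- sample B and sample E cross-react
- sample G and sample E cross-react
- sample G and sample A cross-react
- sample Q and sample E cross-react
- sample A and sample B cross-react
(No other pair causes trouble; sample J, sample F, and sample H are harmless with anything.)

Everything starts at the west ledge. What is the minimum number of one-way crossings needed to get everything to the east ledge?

Counting alone: the guide can take at most 2 across per trip to the east ledge, so moving all 8 needs at least 4 loaded trips out, with a return between consecutive ones — at least 7 crossings.
The safety rule pushes this higher. Following every safe sequence of crossings, the most of the 8 that can be at the east ledge as the rope basket arrives there on crossing 7 is 7 — never all 8.
So no plan with fewer than 9 crossings exists, and this one achieves 9:
1. Guide goes to the east ledge with sample A and sample E.  [the west ledge: sample B, sample F, sample G, sample H, sample J, sample Q | the east ledge: sample A, sample E]
2. Guide goes back to the west ledge alone.  [the west ledge: sample B, sample F, sample G, sample H, sample J, sample Q | the east ledge: sample A, sample E]
3. Guide goes to the east ledge with sample B and sample G.  [the west ledge: sample F, sample H, sample J, sample Q | the east ledge: sample A, sample B, sample E, sample G]
4. Guide goes back to the west ledge with sample A and sample E.  [the west ledge: sample A, sample E, sample F, sample H, sample J, sample Q | the east ledge: sample B, sample G]
5. Guide goes to the east ledge with sample J and sample Q.  [the west ledge: sample A, sample E, sample F, sample H | the east ledge: sample B, sample G, sample J, sample Q]
6. Guide goes back to the west ledge alone.  [the west ledge: sample A, sample E, sample F, sample H | the east ledge: sample B, sample G, sample J, sample Q]
7. Guide goes to the east ledge with sample F and sample H.  [the west ledge: sample A, sample E | the east ledge: sample B, sample F, sample G, sample H, sample J, sample Q]
8. Guide goes back to the west ledge alone.  [the west ledge: sample A, sample E | the east ledge: sample B, sample F, sample G, sample H, sample J, sample Q]
9. Guide goes to the east ledge with sample A and sample E.  [the west ledge: — | the east ledge: sample A, sample B, sample E, sample F, sample G, sample H, sample J, sample Q]

9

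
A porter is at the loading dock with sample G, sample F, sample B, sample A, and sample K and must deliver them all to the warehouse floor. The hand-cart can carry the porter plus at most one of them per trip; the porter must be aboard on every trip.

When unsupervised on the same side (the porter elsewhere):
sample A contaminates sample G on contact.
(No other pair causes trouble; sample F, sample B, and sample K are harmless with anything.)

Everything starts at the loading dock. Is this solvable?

1. Porter goes to the warehouse floor with sample G.  [the loading dock: sample A, sample B, sample F, sample K | the warehouse floor: sample G]
2. Porter goes back to the loading dock alone.  [the loading dock: sample A, sample B, sample F, sample K | the warehouse floor: sample G]
3. Porter goes to the warehouse floor with sample F.  [the loading dock: sample A, sample B, sample K | the warehouse floor: sample F, sample G]
4. Porter goes back to the loading dock alone.  [the loading dock: sample A, sample B, sample K | the warehouse floor: sample F, sample G]
5. Porter goes to the warehouse floor with sample B.  [the loading dock: sample A, sample K | the warehouse floor: sample B, sample F, sample G]
6. Porter goes back to the loading dock alone.  [the loading dock: sample A, sample K | the warehouse floor: sample B, sample F, sample G]
7. Porter goes to the warehouse floor with sample K.  [the loading dock: sample A | the warehouse floor: sample B, sample F, sample G, sample K]
8. Porter goes back to the loading dock alone.  [the loading dock: sample A | the warehouse floor: sample B, sample F, sample G, sample K]
9. Porter goes to the warehouse floor with sample A.  [the loading dock: — | the warehouse floor: sample A, sample B, sample F, sample G, sample K]

Yes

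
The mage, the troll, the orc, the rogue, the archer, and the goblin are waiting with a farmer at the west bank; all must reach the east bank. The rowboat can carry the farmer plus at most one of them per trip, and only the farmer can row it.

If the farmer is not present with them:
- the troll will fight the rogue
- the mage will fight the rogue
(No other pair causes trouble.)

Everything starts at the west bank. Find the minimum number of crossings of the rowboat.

Counting alone: the farmer can take at most 1 across per trip to the east bank, so moving all 6 needs at least 6 loaded trips out, with a return between consecutive ones — at least 11 crossings.
The safety rule pushes this higher. Following every safe sequence of crossings, the most of the 6 that can be at the east bank as the rowboat arrives there on crossing 11 is 5 — never all 6.
So no plan with fewer than 13 crossings exists, and this one achieves 13:
1. Farmer goes to the east bank with the rogue.  [the west bank: the archer, the goblin, the mage, the orc, the troll | the east bank: the rogue]
2. Farmer goes back to the west bank alone.  [the west bank: the archer, the goblin, the mage, the orc, the troll | the east bank: the rogue]
3. Farmer goes to the east bank with the mage.  [the west bank: the archer, the goblin, the orc, the troll | the east bank: the mage, the rogue]
4. Farmer goes back to the west bank with the rogue.  [the west bank: the archer, the goblin, the orc, the rogue, the troll | the east bank: the mage]
5. Farmer goes to the east bank with the troll.  [the west bank: the archer, the goblin, the orc, the rogue | the east bank: the mage, the troll]
6. Farmer goes back to the west bank alone.  [the west bank: the archer, the goblin, the orc, the rogue | the east bank: the mage, the troll]
7. Farmer goes to the east bank with the orc.  [the west bank: the archer, the goblin, the rogue | the east bank: the mage, the orc, the troll]
8. Farmer goes back to the west bank alone.  [the west bank: the archer, the goblin, the rogue | the east bank: the mage, the orc, the troll]
9. Farmer goes to the east bank with the archer.  [the west bank: the goblin, the rogue | the east bank: the archer, the mage, the orc, the troll]
10. Farmer goes back to the west bank alone.  [the west bank: the goblin, the rogue | the east bank: the archer, the mage, the orc, the troll]
11. Farmer goes to the east bank with the goblin.  [the west bank: the rogue | the east bank: the archer, the goblin, the mage, the orc, the troll]
12. Farmer goes back to the west bank alone.  [the west bank: the rogue | the east bank: the archer, the goblin, the mage, the orc, the troll]
13. Farmer goes to the east bank with the rogue.  [the west bank: — | the east bank: the archer, the goblin, the mage, the orc, the rogue, the troll]

13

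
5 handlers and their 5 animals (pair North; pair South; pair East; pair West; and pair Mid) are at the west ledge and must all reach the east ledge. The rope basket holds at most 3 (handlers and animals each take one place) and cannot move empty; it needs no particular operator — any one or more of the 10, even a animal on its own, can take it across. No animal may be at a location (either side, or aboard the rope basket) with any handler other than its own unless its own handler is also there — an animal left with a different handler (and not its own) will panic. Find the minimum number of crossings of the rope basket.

Counting alone: each trip to the east ledge takes at most 3 across and each return brings at least 1 back, so after t trips out (and t−1 returns) at most 3t − (t−1) of the 10 are across; that first reaches 10 at t = 5, so at least 9 crossings are needed.
The safety rule pushes this higher. Following every safe sequence of crossings, the most of the 10 that can be at the east ledge as the rope basket arrives there on crossing 9 is 9 — never all 10.
So no plan with fewer than 11 crossings exists, and this one achieves 11:
1. animal North and handler North cross → the east ledge.
2. handler North crosses ← the west ledge.
3. animal East, animal South, and animal West cross → the east ledge.
4. animal North crosses ← the west ledge.
5. handler East, handler South, and handler West cross → the east ledge.
6. animal South and handler South cross ← the west ledge.
7. handler Mid, handler North, and handler South cross → the east ledge.
8. animal East crosses ← the west ledge.
9. animal North and animal South cross → the east ledge.
10. animal North crosses ← the west ledge.
11. animal East, animal Mid, and animal North cross → the east ledge.

11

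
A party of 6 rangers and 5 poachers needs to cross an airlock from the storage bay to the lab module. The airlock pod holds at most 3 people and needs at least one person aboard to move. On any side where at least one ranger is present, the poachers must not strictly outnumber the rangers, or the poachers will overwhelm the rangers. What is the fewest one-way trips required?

Counting alone: each trip to the lab module takes at most 3 across and each return brings at least 1 back, so after t trips out (and t−1 returns) at most 3t − (t−1) of the 11 are across; that first reaches 11 at t = 5, so at least 9 crossings are needed.
The plan below uses exactly 9 crossings, so it is optimal:
1. 3 poachers → the lab module.  (the storage bay: 6R 2P; the lab module: 0R 3P)
2. 1 poacher ← the storage bay.  (the storage bay: 6R 3P; the lab module: 0R 2P)
3. 3 rangers → the lab module.  (the storage bay: 3R 3P; the lab module: 3R 2P)
4. 1 ranger ← the storage bay.  (the storage bay: 4R 3P; the lab module: 2R 2P)
5. 2 rangers and 1 poacher → the lab module.  (the storage bay: 2R 2P; the lab module: 4R 3P)
6. 1 ranger ← the storage bay.  (the storage bay: 3R 2P; the lab module: 3R 3P)
7. 2 rangers and 1 poacher → the lab module.  (the storage bay: 1R 1P; the lab module: 5R 4P)
8. 1 ranger ← the storage bay.  (the storage bay: 2R 1P; the lab module: 4R 4P)
9. 2 rangers and 1 poacher → the lab module.  (the storage bay: 0R 0P; the lab module: 6R 5P)

9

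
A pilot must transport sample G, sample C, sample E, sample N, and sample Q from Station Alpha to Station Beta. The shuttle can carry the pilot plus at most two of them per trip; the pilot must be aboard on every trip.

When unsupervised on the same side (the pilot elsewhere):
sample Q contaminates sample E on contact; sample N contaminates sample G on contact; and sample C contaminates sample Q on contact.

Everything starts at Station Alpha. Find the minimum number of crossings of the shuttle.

Counting alone: the pilot can take at most 2 across per trip to Station Beta, so moving all 5 needs at least 3 loaded trips out, with a return between consecutive ones — at least 5 crossings.
The plan below uses exactly 5 crossings, so it is optimal:
1. Pilot goes to Station Beta with sample G and sample Q.
2. Pilot goes back to Station Alpha alone.
3. Pilot goes to Station Beta with sample C and sample E.
4. Pilot goes back to Station Alpha with sample Q.
5. Pilot goes to Station Beta with sample N and sample Q.

5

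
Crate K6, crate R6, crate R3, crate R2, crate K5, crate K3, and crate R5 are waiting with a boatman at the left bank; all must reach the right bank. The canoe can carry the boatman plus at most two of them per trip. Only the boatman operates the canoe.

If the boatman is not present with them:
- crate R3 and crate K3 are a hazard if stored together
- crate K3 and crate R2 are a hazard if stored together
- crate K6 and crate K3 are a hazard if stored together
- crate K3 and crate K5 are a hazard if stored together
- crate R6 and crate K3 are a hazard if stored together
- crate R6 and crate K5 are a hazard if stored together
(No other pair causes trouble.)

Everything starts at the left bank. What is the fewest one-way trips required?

11

Counting alone: the boatman can take at most 2 across per trip to the right bank, so moving all 7 needs at least 4 loaded trips out, with a return between consecutive ones — at least 7 crossings.
The safety rule pushes this higher. Following every safe sequence of crossings, the most of the 7 that can be at the right bank as the canoe arrives there on crossings 7, 9 is 5, 6 respectively — never all 7.
So no plan with fewer than 11 crossings exists, and this one achieves 11:
1. Boatman goes to the right bank with crate K3 and crate R6.
2. Boatman goes back to the left bank with crate R6.
3. Boatman goes to the right bank with crate K6 and crate R6.
4. Boatman goes back to the left bank with crate K3.
5. Boatman goes to the right bank with crate K3 and crate R3.
6. Boatman goes back to the left bank with crate K3.
7. Boatman goes to the right bank with crate K5 and crate R2.
8. Boatman goes back to the left bank with crate R6.
9. Boatman goes to the right bank with crate R5 and crate R6.
10. Boatman goes back to the left bank with crate R6.
11. Boatman goes to the right bank with crate K3 and crate R6.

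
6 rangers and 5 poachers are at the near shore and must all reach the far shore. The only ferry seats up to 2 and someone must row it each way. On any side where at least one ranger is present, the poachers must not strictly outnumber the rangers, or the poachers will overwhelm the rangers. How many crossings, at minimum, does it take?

Counting alone: each trip to the far shore takes at most 2 across and each return brings at least 1 back, so after t trips out (and t−1 returns) at most 2t − (t−1) of the 11 are across; that first reaches 11 at t = 10, so at least 19 crossings are needed.
The plan below uses exactly 19 crossings, so it is optimal:
1. 2 poachers → the far shore.  (the near shore: 6R 3P; the far shore: 0R 2P)
2. 1 poacher ← the near shore.  (the near shore: 6R 4P; the far shore: 0R 1P)
3. 2 poachers → the far shore.  (the near shore: 6R 2P; the far shore: 0R 3P)
4. 1 poacher ← the near shore.  (the near shore: 6R 3P; the far shore: 0R 2P)
5. 2 rangers → the far shore.  (the near shore: 4R 3P; the far shore: 2R 2P)
6. 1 poacher ← the near shore.  (the near shore: 4R 4P; the far shore: 2R 1P)
7. 1 ranger and 1 poacher → the far shore.  (the near shore: 3R 3P; the far shore: 3R 2P)
8. 1 ranger ← the near shore.  (the near shore: 4R 3P; the far shore: 2R 2P)
9. 1 ranger and 1 poacher → the far shore.  (the near shore: 3R 2P; the far shore: 3R 3P)
10. 1 poacher ← the near shore.  (the near shore: 3R 3P; the far shore: 3R 2P)
11. 1 ranger and 1 poacher → the far shore.  (the near shore: 2R 2P; the far shore: 4R 3P)
12. 1 ranger ← the near shore.  (the near shore: 3R 2P; the far shore: 3R 3P)
13. 1 ranger and 1 poacher → the far shore.  (the near shore: 2R 1P; the far shore: 4R 4P)
14. 1 poacher ← the near shore.  (the near shore: 2R 2P; the far shore: 4R 3P)
15. 1 ranger and 1 poacher → the far shore.  (the near shore: 1R 1P; the far shore: 5R 4P)
16. 1 ranger ← the near shore.  (the near shore: 2R 1P; the far shore: 4R 4P)
17. 1 ranger and 1 poacher → the far shore.  (the near shore: 1R 0P; the far shore: 5R 5P)
18. 1 poacher ← the near shore.  (the near shore: 1R 1P; the far shore: 5R 4P)
19. 1 ranger and 1 poacher → the far shore.  (the near shore: 0R 0P; the far shore: 6R 5P)

19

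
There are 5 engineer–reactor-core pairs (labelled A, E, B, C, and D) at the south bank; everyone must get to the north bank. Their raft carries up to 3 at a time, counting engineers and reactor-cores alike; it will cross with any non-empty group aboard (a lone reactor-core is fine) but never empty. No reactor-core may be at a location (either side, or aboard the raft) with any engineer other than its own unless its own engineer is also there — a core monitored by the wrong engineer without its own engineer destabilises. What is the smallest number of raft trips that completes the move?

11

Counting alone: each trip to the north bank takes at most 3 across and each return brings at least 1 back, so after t trips out (and t−1 returns) at most 3t − (t−1) of the 10 are across; that first reaches 10 at t = 5, so at least 9 crossings are needed.
The safety rule pushes this higher. Following every safe sequence of crossings, the most of the 10 that can be at the north bank as the raft arrives there on crossing 9 is 9 — never all 10.
So no plan with fewer than 11 crossings exists, and this one achieves 11:
1. engineer A and reactor-core A cross → the north bank.
2. engineer A crosses ← the south bank.
3. reactor-core B, reactor-core C, and reactor-core E cross → the north bank.
4. reactor-core A crosses ← the south bank.
5. engineer B, engineer C, and engineer E cross → the north bank.
6. engineer E and reactor-core E cross ← the south bank.
7. engineer A, engineer D, and engineer E cross → the north bank.
8. reactor-core B crosses ← the south bank.
9. reactor-core A and reactor-core E cross → the north bank.
10. reactor-core A crosses ← the south bank.
11. reactor-core A, reactor-core B, and reactor-core D cross → the north bank.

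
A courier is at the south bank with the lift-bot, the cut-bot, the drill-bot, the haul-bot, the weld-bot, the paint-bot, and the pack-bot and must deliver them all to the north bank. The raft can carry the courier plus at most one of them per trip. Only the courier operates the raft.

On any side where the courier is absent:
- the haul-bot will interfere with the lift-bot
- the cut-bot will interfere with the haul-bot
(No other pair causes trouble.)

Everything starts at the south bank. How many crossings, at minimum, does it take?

15

Counting alone: the courier can take at most 1 across per trip to the north bank, so moving all 7 needs at least 7 loaded trips out, with a return between consecutive ones — at least 13 crossings.
The safety rule pushes this higher. Following every safe sequence of crossings, the most of the 7 that can be at the north bank as the raft arrives there on crossing 13 is 6 — never all 7.
So no plan with fewer than 15 crossings exists, and this one achieves 15:
1. Courier goes to the north bank with the haul-bot.  [the south bank: the cut-bot, the drill-bot, the lift-bot, the pack-bot, the paint-bot, the weld-bot | the north bank: the haul-bot]
2. Courier goes back to the south bank alone.  [the south bank: the cut-bot, the drill-bot, the lift-bot, the pack-bot, the paint-bot, the weld-bot | the north bank: the haul-bot]
3. Courier goes to the north bank with the lift-bot.  [the south bank: the cut-bot, the drill-bot, the pack-bot, the paint-bot, the weld-bot | the north bank: the haul-bot, the lift-bot]
4. Courier goes back to the south bank with the haul-bot.  [the south bank: the cut-bot, the drill-bot, the haul-bot, the pack-bot, the paint-bot, the weld-bot | the north bank: the lift-bot]
5. Courier goes to the north bank with the cut-bot.  [the south bank: the drill-bot, the haul-bot, the pack-bot, the paint-bot, the weld-bot | the north bank: the cut-bot, the lift-bot]
6. Courier goes back to the south bank alone.  [the south bank: the drill-bot, the haul-bot, the pack-bot, the paint-bot, the weld-bot | the north bank: the cut-bot, the lift-bot]
7. Courier goes to the north bank with the drill-bot.  [the south bank: the haul-bot, the pack-bot, the paint-bot, the weld-bot | the north bank: the cut-bot, the drill-bot, the lift-bot]
8. Courier goes back to the south bank alone.  [the south bank: the haul-bot, the pack-bot, the paint-bot, the weld-bot | the north bank: the cut-bot, the drill-bot, the lift-bot]
9. Courier goes to the north bank with the weld-bot.  [the south bank: the haul-bot, the pack-bot, the paint-bot | the north bank: the cut-bot, the drill-bot, the lift-bot, the weld-bot]
10. Courier goes back to the south bank alone.  [the south bank: the haul-bot, the pack-bot, the paint-bot | the north bank: the cut-bot, the drill-bot, the lift-bot, the weld-bot]
11. Courier goes to the north bank with the paint-bot.  [the south bank: the haul-bot, the pack-bot | the north bank: the cut-bot, the drill-bot, the lift-bot, the paint-bot, the weld-bot]
12. Courier goes back to the south bank alone.  [the south bank: the haul-bot, the pack-bot | the north bank: the cut-bot, the drill-bot, the lift-bot, the paint-bot, the weld-bot]
13. Courier goes to the north bank with the pack-bot.  [the south bank: the haul-bot | the north bank: the cut-bot, the drill-bot, the lift-bot, the pack-bot, the paint-bot, the weld-bot]
14. Courier goes back to the south bank alone.  [the south bank: the haul-bot | the north bank: the cut-bot, the drill-bot, the lift-bot, the pack-bot, the paint-bot, the weld-bot]
15. Courier goes to the north bank with the haul-bot.  [the south bank: — | the north bank: the cut-bot, the drill-bot, the haul-bot, the lift-bot, the pack-bot, the paint-bot, the weld-bot]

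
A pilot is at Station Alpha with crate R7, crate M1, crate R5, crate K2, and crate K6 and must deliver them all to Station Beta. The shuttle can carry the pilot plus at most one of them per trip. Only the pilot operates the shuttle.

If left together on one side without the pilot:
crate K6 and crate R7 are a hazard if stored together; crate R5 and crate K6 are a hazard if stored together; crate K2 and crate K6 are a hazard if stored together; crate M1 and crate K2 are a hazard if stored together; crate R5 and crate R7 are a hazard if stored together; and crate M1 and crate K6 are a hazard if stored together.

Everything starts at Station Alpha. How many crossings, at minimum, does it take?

Whatever the first load, the items left behind include a forbidden pair without the pilot. No opening move is safe, so no plan exists.

impossible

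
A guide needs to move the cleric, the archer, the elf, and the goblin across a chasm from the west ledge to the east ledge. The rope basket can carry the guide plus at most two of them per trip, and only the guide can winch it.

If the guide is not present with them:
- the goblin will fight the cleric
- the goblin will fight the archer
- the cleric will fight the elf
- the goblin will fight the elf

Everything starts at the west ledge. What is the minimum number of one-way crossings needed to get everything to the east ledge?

Counting alone: the guide can take at most 2 across per trip to the east ledge, so moving all 4 needs at least 2 loaded trips out, with a return between consecutive ones — at least 3 crossings.
The safety rule pushes this higher. Following every safe sequence of crossings, the most of the 4 that can be at the east ledge as the rope basket arrives there on crossing 3 is 3 — never all 4.
So no plan with fewer than 5 crossings exists, and this one achieves 5:
1. Guide goes to the east ledge with the cleric and the goblin.  [the west ledge: the archer, the elf | the east ledge: the cleric, the goblin]
2. Guide goes back to the west ledge with the cleric.  [the west ledge: the archer, the cleric, the elf | the east ledge: the goblin]
3. Guide goes to the east ledge with the archer and the cleric.  [the west ledge: the elf | the east ledge: the archer, the cleric, the goblin]
4. Guide goes back to the west ledge with the goblin.  [the west ledge: the elf, the goblin | the east ledge: the archer, the cleric]
5. Guide goes to the east ledge with the elf and the goblin.  [the west ledge: — | the east ledge: the archer, the cleric, the elf, the goblin]

5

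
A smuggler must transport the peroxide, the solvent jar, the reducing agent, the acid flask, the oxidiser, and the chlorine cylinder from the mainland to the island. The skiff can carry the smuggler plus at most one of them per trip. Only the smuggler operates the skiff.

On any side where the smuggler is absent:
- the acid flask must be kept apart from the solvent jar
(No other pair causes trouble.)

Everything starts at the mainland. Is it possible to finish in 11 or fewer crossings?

Yes — this plan uses 11 crossings (≤ 11):
1. Smuggler goes to the island with the solvent jar.  [the mainland: the acid flask, the chlorine cylinder, the oxidiser, the peroxide, the reducing agent | the island: the solvent jar]
2. Smuggler goes back to the mainland alone.  [the mainland: the acid flask, the chlorine cylinder, the oxidiser, the peroxide, the reducing agent | the island: the solvent jar]
3. Smuggler goes to the island with the peroxide.  [the mainland: the acid flask, the chlorine cylinder, the oxidiser, the reducing agent | the island: the peroxide, the solvent jar]
4. Smuggler goes back to the mainland alone.  [the mainland: the acid flask, the chlorine cylinder, the oxidiser, the reducing agent | the island: the peroxide, the solvent jar]
5. Smuggler goes to the island with the reducing agent.  [the mainland: the acid flask, the chlorine cylinder, the oxidiser | the island: the peroxide, the reducing agent, the solvent jar]
6. Smuggler goes back to the mainland alone.  [the mainland: the acid flask, the chlorine cylinder, the oxidiser | the island: the peroxide, the reducing agent, the solvent jar]
7. Smuggler goes to the island with the oxidiser.  [the mainland: the acid flask, the chlorine cylinder | the island: the oxidiser, the peroxide, the reducing agent, the solvent jar]
8. Smuggler goes back to the mainland alone.  [the mainland: the acid flask, the chlorine cylinder | the island: the oxidiser, the peroxide, the reducing agent, the solvent jar]
9. Smuggler goes to the island with the chlorine cylinder.  [the mainland: the acid flask | the island: the chlorine cylinder, the oxidiser, the peroxide, the reducing agent, the solvent jar]
10. Smuggler goes back to the mainland alone.  [the mainland: the acid flask | the island: the chlorine cylinder, the oxidiser, the peroxide, the reducing agent, the solvent jar]
11. Smuggler goes to the island with the acid flask.  [the mainland: — | the island: the acid flask, the chlorine cylinder, the oxidiser, the peroxide, the reducing agent, the solvent jar]

Yes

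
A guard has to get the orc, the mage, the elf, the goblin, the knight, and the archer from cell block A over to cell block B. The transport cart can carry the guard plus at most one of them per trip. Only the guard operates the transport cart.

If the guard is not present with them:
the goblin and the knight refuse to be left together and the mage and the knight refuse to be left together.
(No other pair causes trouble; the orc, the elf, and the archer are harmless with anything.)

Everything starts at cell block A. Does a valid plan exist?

1. Guard goes to cell block B with the knight.  [cell block A: the archer, the elf, the goblin, the mage, the orc | cell block B: the knight]
2. Guard goes back to cell block A alone.  [cell block A: the archer, the elf, the goblin, the mage, the orc | cell block B: the knight]
3. Guard goes to cell block B with the orc.  [cell block A: the archer, the elf, the goblin, the mage | cell block B: the knight, the orc]
4. Guard goes back to cell block A alone.  [cell block A: the archer, the elf, the goblin, the mage | cell block B: the knight, the orc]
5. Guard goes to cell block B with the mage.  [cell block A: the archer, the elf, the goblin | cell block B: the knight, the mage, the orc]
6. Guard goes back to cell block A with the knight.  [cell block A: the archer, the elf, the goblin, the knight | cell block B: the mage, the orc]
7. Guard goes to cell block B with the goblin.  [cell block A: the archer, the elf, the knight | cell block B: the goblin, the mage, the orc]
8. Guard goes back to cell block A alone.  [cell block A: the archer, the elf, the knight | cell block B: the goblin, the mage, the orc]
9. Guard goes to cell block B with the elf.  [cell block A: the archer, the knight | cell block B: the elf, the goblin, the mage, the orc]
10. Guard goes back to cell block A alone.  [cell block A: the archer, the knight | cell block B: the elf, the goblin, the mage, the orc]
11. Guard goes to cell block B with the archer.  [cell block A: the knight | cell block B: the archer, the elf, the goblin, the mage, the orc]
12. Guard goes back to cell block A alone.  [cell block A: the knight | cell block B: the archer, the elf, the goblin, the mage, the orc]
13. Guard goes to cell block B with the knight.  [cell block A: — | cell block B: the archer, the elf, the goblin, the knight, the mage, the orc]

Yes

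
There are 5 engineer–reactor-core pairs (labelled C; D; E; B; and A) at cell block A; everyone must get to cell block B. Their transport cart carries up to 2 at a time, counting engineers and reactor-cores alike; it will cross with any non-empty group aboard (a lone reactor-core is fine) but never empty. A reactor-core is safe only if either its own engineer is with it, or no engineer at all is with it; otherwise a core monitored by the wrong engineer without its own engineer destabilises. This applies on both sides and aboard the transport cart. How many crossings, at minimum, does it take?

Following every safe sequence of crossings from the start, the most of the 10 that can be at cell block B as the transport cart arrives there on crossings 1, 3, 5, 7 is 2, 3, 4, 5 respectively; the best ever achieved is 5 of 10.
From crossing 9 on, no configuration arises that was not already reachable earlier: only 82 distinct safe configurations (who is on which side, and where the transport cart is) can ever be reached, none of them has everyone across, and every continuation just revisits them. So no valid plan exists.

impossible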